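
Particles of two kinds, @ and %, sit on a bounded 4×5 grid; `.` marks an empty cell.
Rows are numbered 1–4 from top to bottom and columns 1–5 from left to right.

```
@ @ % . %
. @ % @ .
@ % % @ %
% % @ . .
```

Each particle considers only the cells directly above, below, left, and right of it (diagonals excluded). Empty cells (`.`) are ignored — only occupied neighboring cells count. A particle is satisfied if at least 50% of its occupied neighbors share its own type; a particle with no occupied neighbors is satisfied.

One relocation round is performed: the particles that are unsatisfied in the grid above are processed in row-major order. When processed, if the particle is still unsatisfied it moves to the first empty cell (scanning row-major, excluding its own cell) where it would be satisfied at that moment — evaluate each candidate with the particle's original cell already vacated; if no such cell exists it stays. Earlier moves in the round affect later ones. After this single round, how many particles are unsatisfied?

Initially unsatisfied (in order): (2,2), (3,1), (3,4), (3,5), (4,3).
  (2,2) → (2,1).
  (3,1) → (2,2).
  (3,4) → (4,4).
  (3,5): now satisfied by earlier moves; stays.
  (4,3) → (3,4).
Resulting grid:
@ @ % . %
@ @ % @ .
. % % @ %
% % . @ .
Unsatisfied now: (3,5).

1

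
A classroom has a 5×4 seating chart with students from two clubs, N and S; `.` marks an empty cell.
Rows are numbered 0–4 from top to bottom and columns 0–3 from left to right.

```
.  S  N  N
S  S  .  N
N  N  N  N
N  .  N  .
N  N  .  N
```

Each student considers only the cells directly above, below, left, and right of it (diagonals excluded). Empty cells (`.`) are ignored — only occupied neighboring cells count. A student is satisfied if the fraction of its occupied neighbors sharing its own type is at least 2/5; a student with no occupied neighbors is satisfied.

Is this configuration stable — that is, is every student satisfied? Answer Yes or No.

(0,1)S 1/2 satisfied
(0,2)N 1/2 satisfied
(0,3)N 2/2 satisfied
(1,0)S 1/2 satisfied
(1,1)S 2/3 satisfied
(1,3)N 2/2 satisfied
(2,0)N 2/3 satisfied
(2,1)N 2/3 satisfied
(2,2)N 3/3 satisfied
(2,3)N 2/2 satisfied
(3,0)N 2/2 satisfied
(3,2)N 1/1 satisfied
(4,0)N 2/2 satisfied
(4,1)N 1/1 satisfied
(4,3)N 0/0 satisfied
All meet the threshold, so the configuration is stable.

Yes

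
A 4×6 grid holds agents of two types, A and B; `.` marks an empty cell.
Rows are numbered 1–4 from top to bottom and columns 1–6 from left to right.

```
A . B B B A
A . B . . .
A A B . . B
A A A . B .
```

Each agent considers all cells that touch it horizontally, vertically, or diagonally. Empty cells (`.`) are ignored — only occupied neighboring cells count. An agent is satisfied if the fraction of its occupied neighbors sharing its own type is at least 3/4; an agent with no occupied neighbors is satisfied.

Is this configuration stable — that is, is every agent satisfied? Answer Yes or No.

No

(1,1)A 1/1 ok
(1,3)B 2/2 ok
(1,4)B 3/3 ok
(1,5)B 1/2 unhappy
(1,6)A 0/1 unhappy
(2,1)A 3/3 ok
(2,3)B 3/4 ok
(3,1)A 4/4 ok
(3,2)A 5/7 unhappy
(3,3)B 1/4 unhappy
(3,6)B 1/1 ok
(4,1)A 3/3 ok
(4,2)A 4/5 ok
(4,3)A 2/3 unhappy
(4,5)B 1/1 ok
For instance (1,5) has only 1/2 same-type neighbors, below 3/4.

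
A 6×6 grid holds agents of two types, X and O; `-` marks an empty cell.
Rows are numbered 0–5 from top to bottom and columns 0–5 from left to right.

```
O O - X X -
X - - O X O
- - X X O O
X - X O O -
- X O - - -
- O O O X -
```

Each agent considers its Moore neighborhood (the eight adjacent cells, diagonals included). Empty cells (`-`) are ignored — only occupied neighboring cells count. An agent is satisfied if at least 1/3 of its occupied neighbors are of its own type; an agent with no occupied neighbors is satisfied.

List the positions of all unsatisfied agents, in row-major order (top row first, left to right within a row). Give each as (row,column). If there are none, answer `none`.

Row 0: (0,0)O 1/2 ok · (0,1)O 1/2 ok · (0,3)X 2/3 ok · (0,4)X 2/4 ok
Row 1: (1,0)X 0/2 unhappy · (1,3)O 1/6 unhappy · (1,4)X 3/7 ok · (1,5)O 2/4 ok
Row 2: (2,2)X 2/4 ok · (2,3)X 3/7 ok · (2,4)O 5/7 ok · (2,5)O 3/4 ok
Row 3: (3,0)X 1/1 ok · (3,2)X 3/5 ok · (3,3)O 3/6 ok · (3,4)O 3/4 ok
Row 4: (4,1)X 2/5 ok · (4,2)O 4/6 ok
Row 5: (5,1)O 2/3 ok · (5,2)O 3/4 ok · (5,3)O 2/3 ok · (5,4)X 0/1 unhappy

(1,0), (1,3), (5,4)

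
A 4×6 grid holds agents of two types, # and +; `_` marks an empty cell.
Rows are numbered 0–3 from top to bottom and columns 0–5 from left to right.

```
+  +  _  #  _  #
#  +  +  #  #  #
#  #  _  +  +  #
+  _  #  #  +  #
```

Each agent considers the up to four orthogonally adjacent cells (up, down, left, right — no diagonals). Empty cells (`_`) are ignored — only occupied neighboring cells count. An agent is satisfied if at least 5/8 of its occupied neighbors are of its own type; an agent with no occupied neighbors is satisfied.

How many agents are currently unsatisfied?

Row 0: (0,0)+ 1/2 ✗ · (0,1)+ 2/2 ✓ · (0,3)# 1/1 ✓ · (0,5)# 1/1 ✓
Row 1: (1,0)# 1/3 ✗ · (1,1)+ 2/4 ✗ · (1,2)+ 1/2 ✗ · (1,3)# 2/4 ✗ · (1,4)# 2/3 ✓ · (1,5)# 3/3 ✓
Row 2: (2,0)# 2/3 ✓ · (2,1)# 1/2 ✗ · (2,3)+ 1/3 ✗ · (2,4)+ 2/4 ✗ · (2,5)# 2/3 ✓
Row 3: (3,0)+ 0/1 ✗ · (3,2)# 1/1 ✓ · (3,3)# 1/3 ✗ · (3,4)+ 1/3 ✗ · (3,5)# 1/2 ✗
Unsatisfied: (0,0), (1,0), (1,1), (1,2), (1,3), (2,1), (2,3), (2,4), (3,0), (3,3), (3,4), (3,5) — 12 in total.

12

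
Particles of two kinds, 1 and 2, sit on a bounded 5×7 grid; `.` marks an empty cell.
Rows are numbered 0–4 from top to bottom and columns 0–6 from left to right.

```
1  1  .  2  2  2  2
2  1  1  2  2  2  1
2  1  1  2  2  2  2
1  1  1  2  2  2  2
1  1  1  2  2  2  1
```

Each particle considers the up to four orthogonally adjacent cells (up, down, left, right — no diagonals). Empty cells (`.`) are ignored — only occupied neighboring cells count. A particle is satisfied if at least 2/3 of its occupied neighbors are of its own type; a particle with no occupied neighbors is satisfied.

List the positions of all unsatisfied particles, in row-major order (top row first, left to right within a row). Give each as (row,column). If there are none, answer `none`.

Row 0: (0,0)1 1/2 not · (0,1)1 2/2 satisfied · (0,3)2 2/2 satisfied · (0,4)2 3/3 satisfied · (0,5)2 3/3 satisfied · (0,6)2 1/2 not
Row 1: (1,0)2 1/3 not · (1,1)1 3/4 satisfied · (1,2)1 2/3 satisfied · (1,3)2 3/4 satisfied · (1,4)2 4/4 satisfied · (1,5)2 3/4 satisfied · (1,6)1 0/3 not
Row 2: (2,0)2 1/3 not · (2,1)1 3/4 satisfied · (2,2)1 3/4 satisfied · (2,3)2 3/4 satisfied · (2,4)2 4/4 satisfied · (2,5)2 4/4 satisfied · (2,6)2 2/3 satisfied
Row 3: (3,0)1 2/3 satisfied · (3,1)1 4/4 satisfied · (3,2)1 3/4 satisfied · (3,3)2 3/4 satisfied · (3,4)2 4/4 satisfied · (3,5)2 4/4 satisfied · (3,6)2 2/3 satisfied
Row 4: (4,0)1 2/2 satisfied · (4,1)1 3/3 satisfied · (4,2)1 2/3 satisfied · (4,3)2 2/3 satisfied · (4,4)2 3/3 satisfied · (4,5)2 2/3 satisfied · (4,6)1 0/2 not

(0,0), (0,6), (1,0), (1,6), (2,0), (4,6)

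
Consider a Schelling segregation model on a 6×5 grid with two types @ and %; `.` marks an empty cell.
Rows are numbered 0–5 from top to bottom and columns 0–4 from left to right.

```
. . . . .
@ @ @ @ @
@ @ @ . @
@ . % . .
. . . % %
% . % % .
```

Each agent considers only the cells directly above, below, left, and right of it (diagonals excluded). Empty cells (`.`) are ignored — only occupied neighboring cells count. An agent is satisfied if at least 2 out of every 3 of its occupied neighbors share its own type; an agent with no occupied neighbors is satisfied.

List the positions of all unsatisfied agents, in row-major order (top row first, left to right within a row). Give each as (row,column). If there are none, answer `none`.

(3,2)

Row 1: (1,0)@ 2/2 ok · (1,1)@ 3/3 ok · (1,2)@ 3/3 ok · (1,3)@ 2/2 ok · (1,4)@ 2/2 ok
Row 2: (2,0)@ 3/3 ok · (2,1)@ 3/3 ok · (2,2)@ 2/3 ok · (2,4)@ 1/1 ok
Row 3: (3,0)@ 1/1 ok · (3,2)% 0/1 unhappy
Row 4: (4,3)% 2/2 ok · (4,4)% 1/1 ok
Row 5: (5,0)% 0/0 ok · (5,2)% 1/1 ok · (5,3)% 2/2 ok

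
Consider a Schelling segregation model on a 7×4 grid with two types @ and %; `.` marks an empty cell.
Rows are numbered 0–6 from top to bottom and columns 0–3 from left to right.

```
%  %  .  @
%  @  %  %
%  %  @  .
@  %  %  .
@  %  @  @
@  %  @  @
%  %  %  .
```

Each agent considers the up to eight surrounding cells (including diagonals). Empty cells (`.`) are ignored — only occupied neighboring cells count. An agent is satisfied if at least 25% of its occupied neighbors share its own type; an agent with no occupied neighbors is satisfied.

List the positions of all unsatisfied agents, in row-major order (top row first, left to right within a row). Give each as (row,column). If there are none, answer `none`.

(0,3), (1,1), (2,2), (3,0), (5,0)

(0,0)% 2/3 ✓
(0,1)% 3/4 ✓
(0,3)@ 0/2 ✗
(1,0)% 4/5 ✓
(1,1)@ 1/7 ✗
(1,2)% 3/6 ✓
(1,3)% 1/3 ✓
(2,0)% 3/5 ✓
(2,1)% 5/8 ✓
(2,2)@ 1/6 ✗
(3,0)@ 1/5 ✗
(3,1)% 4/8 ✓
(3,2)% 3/6 ✓
(4,0)@ 2/5 ✓
(4,1)% 3/8 ✓
(4,2)@ 3/7 ✓
(4,3)@ 3/4 ✓
(5,0)@ 1/5 ✗
(5,1)% 4/8 ✓
(5,2)@ 3/7 ✓
(5,3)@ 3/4 ✓
(6,0)% 2/3 ✓
(6,1)% 3/5 ✓
(6,2)% 2/4 ✓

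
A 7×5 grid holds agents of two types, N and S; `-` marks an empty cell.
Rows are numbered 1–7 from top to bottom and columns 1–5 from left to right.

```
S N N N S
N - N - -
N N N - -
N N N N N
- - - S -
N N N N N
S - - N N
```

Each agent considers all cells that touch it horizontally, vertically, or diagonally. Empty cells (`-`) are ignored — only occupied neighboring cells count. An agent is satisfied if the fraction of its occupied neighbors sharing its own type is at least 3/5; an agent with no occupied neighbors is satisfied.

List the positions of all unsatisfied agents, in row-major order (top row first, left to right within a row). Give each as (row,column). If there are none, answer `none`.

(1,1), (1,5), (4,5), (5,4), (6,1), (7,1)

Row 1: (1,1)S 0/2 unhappy · (1,2)N 3/4 ok · (1,3)N 3/3 ok · (1,4)N 2/3 ok · (1,5)S 0/1 unhappy
Row 2: (2,1)N 3/4 ok · (2,3)N 5/5 ok
Row 3: (3,1)N 4/4 ok · (3,2)N 7/7 ok · (3,3)N 5/5 ok
Row 4: (4,1)N 3/3 ok · (4,2)N 5/5 ok · (4,3)N 4/5 ok · (4,4)N 3/4 ok · (4,5)N 1/2 unhappy
Row 5: (5,4)S 0/6 unhappy
Row 6: (6,1)N 1/2 unhappy · (6,2)N 2/3 ok · (6,3)N 3/4 ok · (6,4)N 4/5 ok · (6,5)N 3/4 ok
Row 7: (7,1)S 0/2 unhappy · (7,4)N 4/4 ok · (7,5)N 3/3 ok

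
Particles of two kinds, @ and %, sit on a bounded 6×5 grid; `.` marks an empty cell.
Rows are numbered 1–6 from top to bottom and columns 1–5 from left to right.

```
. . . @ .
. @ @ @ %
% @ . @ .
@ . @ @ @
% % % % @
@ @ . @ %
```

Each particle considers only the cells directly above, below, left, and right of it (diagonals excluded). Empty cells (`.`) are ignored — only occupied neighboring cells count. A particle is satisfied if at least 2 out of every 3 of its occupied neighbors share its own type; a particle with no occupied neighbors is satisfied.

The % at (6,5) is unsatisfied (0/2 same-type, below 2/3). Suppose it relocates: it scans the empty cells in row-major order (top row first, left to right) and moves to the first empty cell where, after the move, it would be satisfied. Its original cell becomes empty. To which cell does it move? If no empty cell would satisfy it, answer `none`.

(1,1)

Vacating (6,5). Empty cells in order:
  (1,1): 0/0 same-type → satisfied — stop here.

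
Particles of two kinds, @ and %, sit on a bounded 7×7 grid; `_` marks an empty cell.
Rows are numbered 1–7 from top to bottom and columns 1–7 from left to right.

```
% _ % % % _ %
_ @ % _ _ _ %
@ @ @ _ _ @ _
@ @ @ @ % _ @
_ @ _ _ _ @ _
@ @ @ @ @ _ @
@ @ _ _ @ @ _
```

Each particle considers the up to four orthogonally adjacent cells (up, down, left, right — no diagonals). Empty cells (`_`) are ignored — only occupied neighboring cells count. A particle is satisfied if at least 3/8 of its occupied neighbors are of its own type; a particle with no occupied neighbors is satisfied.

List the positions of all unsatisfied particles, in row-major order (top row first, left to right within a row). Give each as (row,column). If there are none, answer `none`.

(2,3), (4,5)

(1,1)% 0/0 ok
(1,3)% 2/2 ok
(1,4)% 2/2 ok
(1,5)% 1/1 ok
(1,7)% 1/1 ok
(2,2)@ 1/2 ok
(2,3)% 1/3 unhappy
(2,7)% 1/1 ok
(3,1)@ 2/2 ok
(3,2)@ 4/4 ok
(3,3)@ 2/3 ok
(3,6)@ 0/0 ok
(4,1)@ 2/2 ok
(4,2)@ 4/4 ok
(4,3)@ 3/3 ok
(4,4)@ 1/2 ok
(4,5)% 0/1 unhappy
(4,7)@ 0/0 ok
(5,2)@ 2/2 ok
(5,6)@ 0/0 ok
(6,1)@ 2/2 ok
(6,2)@ 4/4 ok
(6,3)@ 2/2 ok
(6,4)@ 2/2 ok
(6,5)@ 2/2 ok
(6,7)@ 0/0 ok
(7,1)@ 2/2 ok
(7,2)@ 2/2 ok
(7,5)@ 2/2 ok
(7,6)@ 1/1 ok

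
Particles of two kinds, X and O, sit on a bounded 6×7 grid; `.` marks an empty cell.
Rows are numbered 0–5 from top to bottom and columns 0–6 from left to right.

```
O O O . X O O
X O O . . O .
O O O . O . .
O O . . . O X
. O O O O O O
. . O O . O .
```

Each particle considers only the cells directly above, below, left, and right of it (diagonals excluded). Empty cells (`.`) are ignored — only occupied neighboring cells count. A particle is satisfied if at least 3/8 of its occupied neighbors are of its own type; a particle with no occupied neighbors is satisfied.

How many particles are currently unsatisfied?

3

Row 0: (0,0)O 1/2 ok · (0,1)O 3/3 ok · (0,2)O 2/2 ok · (0,4)X 0/1 unhappy · (0,5)O 2/3 ok · (0,6)O 1/1 ok
Row 1: (1,0)X 0/3 unhappy · (1,1)O 3/4 ok · (1,2)O 3/3 ok · (1,5)O 1/1 ok
Row 2: (2,0)O 2/3 ok · (2,1)O 4/4 ok · (2,2)O 2/2 ok · (2,4)O 0/0 ok
Row 3: (3,0)O 2/2 ok · (3,1)O 3/3 ok · (3,5)O 1/2 ok · (3,6)X 0/2 unhappy
Row 4: (4,1)O 2/2 ok · (4,2)O 3/3 ok · (4,3)O 3/3 ok · (4,4)O 2/2 ok · (4,5)O 4/4 ok · (4,6)O 1/2 ok
Row 5: (5,2)O 2/2 ok · (5,3)O 2/2 ok · (5,5)O 1/1 ok
Unsatisfied: (0,4), (1,0), (3,6) — 3 in total.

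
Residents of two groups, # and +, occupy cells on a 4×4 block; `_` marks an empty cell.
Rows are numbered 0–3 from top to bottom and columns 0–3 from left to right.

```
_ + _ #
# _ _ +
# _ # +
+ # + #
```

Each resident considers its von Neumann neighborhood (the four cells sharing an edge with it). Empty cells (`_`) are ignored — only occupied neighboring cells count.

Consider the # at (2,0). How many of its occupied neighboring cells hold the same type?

1

Occupied neighbors of (2,0): (1,0)=#, (3,0)=+.
Same type (#): 1 of 2.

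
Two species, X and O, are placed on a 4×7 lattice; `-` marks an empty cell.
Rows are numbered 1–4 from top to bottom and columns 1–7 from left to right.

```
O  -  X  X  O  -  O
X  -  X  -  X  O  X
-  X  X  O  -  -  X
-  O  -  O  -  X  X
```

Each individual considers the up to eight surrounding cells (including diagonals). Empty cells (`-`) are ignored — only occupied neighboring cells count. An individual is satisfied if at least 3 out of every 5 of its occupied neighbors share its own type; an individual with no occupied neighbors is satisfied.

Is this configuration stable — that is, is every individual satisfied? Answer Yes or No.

No

(1,1)O 0/1 ✗
(1,3)X 2/2 ✓
(1,4)X 3/4 ✓
(1,5)O 1/3 ✗
(1,7)O 1/2 ✗
(2,1)X 1/2 ✗
(2,3)X 4/5 ✓
(2,5)X 1/4 ✗
(2,6)O 2/5 ✗
(2,7)X 1/3 ✗
(3,2)X 3/4 ✓
(3,3)X 2/5 ✗
(3,4)O 1/4 ✗
(3,7)X 3/4 ✓
(4,2)O 0/2 ✗
(4,4)O 1/2 ✗
(4,6)X 2/2 ✓
(4,7)X 2/2 ✓
For instance (1,1) has only 0/1 same-type neighbors, below 3/5.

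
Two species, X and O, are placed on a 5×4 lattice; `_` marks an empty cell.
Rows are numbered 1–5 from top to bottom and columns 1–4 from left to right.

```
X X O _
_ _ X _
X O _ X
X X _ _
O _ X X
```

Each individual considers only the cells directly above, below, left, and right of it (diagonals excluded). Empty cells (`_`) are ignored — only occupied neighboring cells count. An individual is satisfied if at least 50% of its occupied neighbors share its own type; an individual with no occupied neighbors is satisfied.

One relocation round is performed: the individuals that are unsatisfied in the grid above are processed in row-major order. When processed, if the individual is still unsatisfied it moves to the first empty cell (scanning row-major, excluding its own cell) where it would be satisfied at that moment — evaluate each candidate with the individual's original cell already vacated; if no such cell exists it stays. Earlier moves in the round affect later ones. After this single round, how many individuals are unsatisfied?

2

Initially unsatisfied (in order): (1,3), (2,3), (3,2), (5,1).
  (1,3) → (1,4).
  (2,3): now satisfied by earlier moves; stays.
  (3,2): no empty cell satisfies it; stays.
  (5,1): no empty cell satisfies it; stays.
Resulting grid:
X X _ O
_ _ X _
X O _ X
X X _ _
O _ X X
Unsatisfied now: (3,2), (5,1).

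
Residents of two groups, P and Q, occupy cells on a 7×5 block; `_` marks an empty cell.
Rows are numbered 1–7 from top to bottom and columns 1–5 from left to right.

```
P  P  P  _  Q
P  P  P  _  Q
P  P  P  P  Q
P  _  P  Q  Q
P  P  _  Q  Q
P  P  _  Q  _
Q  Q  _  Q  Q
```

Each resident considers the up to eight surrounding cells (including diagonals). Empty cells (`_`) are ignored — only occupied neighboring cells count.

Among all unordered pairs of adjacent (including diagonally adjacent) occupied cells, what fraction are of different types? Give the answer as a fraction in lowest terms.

Scan each occupied cell's neighbors to the right and below (and the two forward diagonals) so each pair is counted once.
Row 1: P(1,1)–P(1,2)= P(1,1)–P(2,1)= P(1,1)–P(2,2)= P(1,2)–P(1,3)= P(1,2)–P(2,2)= P(1,2)–P(2,3)= P(1,2)–P(2,1)= P(1,3)–P(2,3)= P(1,3)–P(2,2)= Q(1,5)–Q(2,5)=  → 0/10 unlike.
Row 2: P(2,1)–P(2,2)= P(2,1)–P(3,1)= P(2,1)–P(3,2)= P(2,2)–P(2,3)= P(2,2)–P(3,2)= P(2,2)–P(3,3)= P(2,2)–P(3,1)= P(2,3)–P(3,3)= P(2,3)–P(3,4)= P(2,3)–P(3,2)= Q(2,5)–Q(3,5)= Q(2,5)–P(3,4)≠  → 1/12 unlike.
Row 3: P(3,1)–P(3,2)= P(3,1)–P(4,1)= P(3,2)–P(3,3)= P(3,2)–P(4,3)= P(3,2)–P(4,1)= P(3,3)–P(3,4)= P(3,3)–P(4,3)= P(3,3)–Q(4,4)≠ P(3,4)–Q(3,5)≠ P(3,4)–Q(4,4)≠ P(3,4)–Q(4,5)≠ P(3,4)–P(4,3)= Q(3,5)–Q(4,5)= Q(3,5)–Q(4,4)=  → 4/14 unlike.
Row 4: P(4,1)–P(5,1)= P(4,1)–P(5,2)= P(4,3)–Q(4,4)≠ P(4,3)–Q(5,4)≠ P(4,3)–P(5,2)= Q(4,4)–Q(4,5)= Q(4,4)–Q(5,4)= Q(4,4)–Q(5,5)= Q(4,5)–Q(5,5)= Q(4,5)–Q(5,4)=  → 2/10 unlike.
Row 5: P(5,1)–P(5,2)= P(5,1)–P(6,1)= P(5,1)–P(6,2)= P(5,2)–P(6,2)= P(5,2)–P(6,1)= Q(5,4)–Q(5,5)= Q(5,4)–Q(6,4)= Q(5,5)–Q(6,4)=  → 0/8 unlike.
Row 6: P(6,1)–P(6,2)= P(6,1)–Q(7,1)≠ P(6,1)–Q(7,2)≠ P(6,2)–Q(7,2)≠ P(6,2)–Q(7,1)≠ Q(6,4)–Q(7,4)= Q(6,4)–Q(7,5)=  → 4/7 unlike.
Row 7: Q(7,1)–Q(7,2)= Q(7,4)–Q(7,5)=  → 0/2 unlike.
Total adjacent occupied pairs: 63; unlike-type pairs: 11.
11/63 is already in lowest terms.

11/63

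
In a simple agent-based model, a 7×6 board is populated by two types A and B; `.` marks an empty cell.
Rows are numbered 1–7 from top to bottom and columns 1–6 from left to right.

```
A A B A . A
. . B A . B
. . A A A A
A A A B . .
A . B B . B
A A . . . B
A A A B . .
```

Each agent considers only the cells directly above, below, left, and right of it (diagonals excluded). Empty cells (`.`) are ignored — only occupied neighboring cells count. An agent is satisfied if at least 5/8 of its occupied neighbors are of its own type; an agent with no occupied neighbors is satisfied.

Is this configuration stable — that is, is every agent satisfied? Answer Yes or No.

Row 1: (1,1)A 1/1 satisfied · (1,2)A 1/2 not · (1,3)B 1/3 not · (1,4)A 1/2 not · (1,6)A 0/1 not
Row 2: (2,3)B 1/3 not · (2,4)A 2/3 satisfied · (2,6)B 0/2 not
Row 3: (3,3)A 2/3 satisfied · (3,4)A 3/4 satisfied · (3,5)A 2/2 satisfied · (3,6)A 1/2 not
Row 4: (4,1)A 2/2 satisfied · (4,2)A 2/2 satisfied · (4,3)A 2/4 not · (4,4)B 1/3 not
Row 5: (5,1)A 2/2 satisfied · (5,3)B 1/2 not · (5,4)B 2/2 satisfied · (5,6)B 1/1 satisfied
Row 6: (6,1)A 3/3 satisfied · (6,2)A 2/2 satisfied · (6,6)B 1/1 satisfied
Row 7: (7,1)A 2/2 satisfied · (7,2)A 3/3 satisfied · (7,3)A 1/2 not · (7,4)B 0/1 not
For instance (1,2) has only 1/2 same-type neighbors, below 5/8.

No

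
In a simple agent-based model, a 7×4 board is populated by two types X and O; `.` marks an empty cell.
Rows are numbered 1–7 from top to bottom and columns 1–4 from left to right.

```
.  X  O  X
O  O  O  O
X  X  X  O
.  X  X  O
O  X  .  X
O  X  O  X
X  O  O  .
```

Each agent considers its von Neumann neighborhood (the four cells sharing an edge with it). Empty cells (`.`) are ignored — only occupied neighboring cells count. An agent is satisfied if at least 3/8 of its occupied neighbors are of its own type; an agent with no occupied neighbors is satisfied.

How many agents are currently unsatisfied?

Row 1: (1,2)X 0/2 ✗ · (1,3)O 1/3 ✗ · (1,4)X 0/2 ✗
Row 2: (2,1)O 1/2 ✓ · (2,2)O 2/4 ✓ · (2,3)O 3/4 ✓ · (2,4)O 2/3 ✓
Row 3: (3,1)X 1/2 ✓ · (3,2)X 3/4 ✓ · (3,3)X 2/4 ✓ · (3,4)O 2/3 ✓
Row 4: (4,2)X 3/3 ✓ · (4,3)X 2/3 ✓ · (4,4)O 1/3 ✗
Row 5: (5,1)O 1/2 ✓ · (5,2)X 2/3 ✓ · (5,4)X 1/2 ✓
Row 6: (6,1)O 1/3 ✗ · (6,2)X 1/4 ✗ · (6,3)O 1/3 ✗ · (6,4)X 1/2 ✓
Row 7: (7,1)X 0/2 ✗ · (7,2)O 1/3 ✗ · (7,3)O 2/2 ✓
Unsatisfied: (1,2), (1,3), (1,4), (4,4), (6,1), (6,2), (6,3), (7,1), (7,2) — 9 in total.

9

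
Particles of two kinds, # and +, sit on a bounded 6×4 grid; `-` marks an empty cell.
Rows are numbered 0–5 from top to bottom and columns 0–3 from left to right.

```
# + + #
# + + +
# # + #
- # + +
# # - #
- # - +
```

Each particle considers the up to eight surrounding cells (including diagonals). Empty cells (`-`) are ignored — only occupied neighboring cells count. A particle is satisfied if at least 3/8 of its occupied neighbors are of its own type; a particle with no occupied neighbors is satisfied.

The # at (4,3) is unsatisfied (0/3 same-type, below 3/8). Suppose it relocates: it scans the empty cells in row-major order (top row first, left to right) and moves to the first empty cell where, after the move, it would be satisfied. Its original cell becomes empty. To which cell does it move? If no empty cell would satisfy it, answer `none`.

(3,0)

Vacating (4,3). Empty cells in order:
  (3,0): 5/5 same-type → satisfied — stop here.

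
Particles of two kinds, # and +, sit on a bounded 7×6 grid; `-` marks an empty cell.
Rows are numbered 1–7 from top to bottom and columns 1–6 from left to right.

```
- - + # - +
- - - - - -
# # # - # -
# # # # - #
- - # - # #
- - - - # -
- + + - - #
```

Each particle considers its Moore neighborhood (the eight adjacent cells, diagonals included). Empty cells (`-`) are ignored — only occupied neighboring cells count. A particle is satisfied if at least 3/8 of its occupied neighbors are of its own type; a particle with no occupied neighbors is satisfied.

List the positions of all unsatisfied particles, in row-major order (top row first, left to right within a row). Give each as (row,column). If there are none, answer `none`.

(1,3), (1,4)

Row 1: (1,3)+ 0/1 unhappy · (1,4)# 0/1 unhappy · (1,6)+ 0/0 ok
Row 3: (3,1)# 3/3 ok · (3,2)# 5/5 ok · (3,3)# 4/4 ok · (3,5)# 2/2 ok
Row 4: (4,1)# 3/3 ok · (4,2)# 6/6 ok · (4,3)# 5/5 ok · (4,4)# 5/5 ok · (4,6)# 3/3 ok
Row 5: (5,3)# 3/3 ok · (5,5)# 4/4 ok · (5,6)# 3/3 ok
Row 6: (6,5)# 3/3 ok
Row 7: (7,2)+ 1/1 ok · (7,3)+ 1/1 ok · (7,6)# 1/1 ok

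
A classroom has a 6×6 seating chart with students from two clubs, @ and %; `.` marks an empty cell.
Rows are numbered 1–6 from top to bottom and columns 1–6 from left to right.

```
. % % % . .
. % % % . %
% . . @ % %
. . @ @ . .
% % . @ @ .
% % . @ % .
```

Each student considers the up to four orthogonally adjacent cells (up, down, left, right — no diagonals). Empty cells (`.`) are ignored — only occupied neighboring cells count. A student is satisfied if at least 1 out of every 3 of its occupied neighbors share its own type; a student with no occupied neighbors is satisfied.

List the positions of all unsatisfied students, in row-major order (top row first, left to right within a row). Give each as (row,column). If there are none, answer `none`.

(6,5)

Row 1: (1,2)% 2/2 ✓ · (1,3)% 3/3 ✓ · (1,4)% 2/2 ✓
Row 2: (2,2)% 2/2 ✓ · (2,3)% 3/3 ✓ · (2,4)% 2/3 ✓ · (2,6)% 1/1 ✓
Row 3: (3,1)% 0/0 ✓ · (3,4)@ 1/3 ✓ · (3,5)% 1/2 ✓ · (3,6)% 2/2 ✓
Row 4: (4,3)@ 1/1 ✓ · (4,4)@ 3/3 ✓
Row 5: (5,1)% 2/2 ✓ · (5,2)% 2/2 ✓ · (5,4)@ 3/3 ✓ · (5,5)@ 1/2 ✓
Row 6: (6,1)% 2/2 ✓ · (6,2)% 2/2 ✓ · (6,4)@ 1/2 ✓ · (6,5)% 0/2 ✗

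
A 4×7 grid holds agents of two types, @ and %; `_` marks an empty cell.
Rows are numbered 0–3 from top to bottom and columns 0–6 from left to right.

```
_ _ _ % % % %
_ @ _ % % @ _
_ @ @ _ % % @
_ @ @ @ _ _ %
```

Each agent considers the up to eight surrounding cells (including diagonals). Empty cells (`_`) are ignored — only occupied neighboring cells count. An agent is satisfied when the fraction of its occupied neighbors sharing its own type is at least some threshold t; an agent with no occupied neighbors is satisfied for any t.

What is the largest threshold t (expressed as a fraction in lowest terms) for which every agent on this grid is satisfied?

1/7

(0,3)% 3/3
(0,4)% 4/5
(0,5)% 3/4
(0,6)% 1/2
(1,1)@ 2/2
(1,3)% 4/5
(1,4)% 6/7
(1,5)@ 1/7
(2,1)@ 4/4
(2,2)@ 5/6
(2,4)% 3/5
(2,5)% 3/5
(2,6)@ 1/3
(3,1)@ 3/3
(3,2)@ 4/4
(3,3)@ 2/3
(3,6)% 1/2
The smallest same-type fraction is 1/7 at (1,5), which reduces to 1/7. Any threshold above that leaves this agent unsatisfied.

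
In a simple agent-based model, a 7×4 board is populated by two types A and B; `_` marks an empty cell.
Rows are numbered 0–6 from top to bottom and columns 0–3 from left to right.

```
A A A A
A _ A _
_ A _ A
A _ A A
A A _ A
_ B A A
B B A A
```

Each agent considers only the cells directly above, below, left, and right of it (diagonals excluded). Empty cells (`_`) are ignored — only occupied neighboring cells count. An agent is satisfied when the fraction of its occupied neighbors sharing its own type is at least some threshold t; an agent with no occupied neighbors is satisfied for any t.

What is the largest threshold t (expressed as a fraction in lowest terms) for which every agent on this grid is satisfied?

1/3

(0,0)A 2/2
(0,1)A 2/2
(0,2)A 3/3
(0,3)A 1/1
(1,0)A 1/1
(1,2)A 1/1
(2,1)A — no occupied neighbors
(2,3)A 1/1
(3,0)A 1/1
(3,2)A 1/1
(3,3)A 3/3
(4,0)A 2/2
(4,1)A 1/2
(4,3)A 2/2
(5,1)B 1/3
(5,2)A 2/3
(5,3)A 3/3
(6,0)B 1/1
(6,1)B 2/3
(6,2)A 2/3
(6,3)A 2/2
The smallest same-type fraction is 1/3 at (5,1), which reduces to 1/3. Any threshold above that leaves this agent unsatisfied.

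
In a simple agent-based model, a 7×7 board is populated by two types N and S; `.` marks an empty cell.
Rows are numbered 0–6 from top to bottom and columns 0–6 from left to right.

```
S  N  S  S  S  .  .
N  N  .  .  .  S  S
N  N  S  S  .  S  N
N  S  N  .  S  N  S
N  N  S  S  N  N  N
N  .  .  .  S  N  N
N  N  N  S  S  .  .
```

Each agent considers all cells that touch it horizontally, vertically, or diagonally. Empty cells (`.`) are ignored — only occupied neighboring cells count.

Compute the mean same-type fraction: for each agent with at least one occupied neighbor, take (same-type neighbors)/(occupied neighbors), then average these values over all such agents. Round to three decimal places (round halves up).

Row 0: (0,0)S 0/3 · (0,1)N 2/4 · (0,2)S 1/3 · (0,3)S 2/2 · (0,4)S 2/2
Row 1: (1,0)N 4/5 · (1,1)N 4/7 · (1,5)S 3/4 · (1,6)S 2/3
Row 2: (2,0)N 4/5 · (2,1)N 5/7 · (2,2)S 2/5 · (2,3)S 2/3 · (2,5)S 4/6 · (2,6)N 1/5
Row 3: (3,0)N 4/5 · (3,1)S 2/8 · (3,2)N 2/7 · (3,4)S 3/6 · (3,5)N 4/7 · (3,6)S 1/5
Row 4: (4,0)N 3/4 · (4,1)N 4/6 · (4,2)S 2/4 · (4,3)S 3/5 · (4,4)N 3/6 · (4,5)N 5/8 · (4,6)N 4/5
Row 5: (5,0)N 4/4 · (5,4)S 3/6 · (5,5)N 4/6 · (5,6)N 3/3
Row 6: (6,0)N 2/2 · (6,1)N 3/3 · (6,2)N 1/2 · (6,3)S 2/3 · (6,4)S 2/3
Sum over 37 agents: 0/3 + 2/4 + 1/3 + 2/2 + 2/2 + 4/5 + 4/7 + 3/4 + 2/3 + 4/5 + 5/7 + 2/5 + 2/3 + 4/6 + 1/5 + 4/5 + 2/8 + 2/7 + 3/6 + 4/7 + 1/5 + 3/4 + 4/6 + 2/4 + 3/5 + 3/6 + 5/8 + 4/5 + 4/4 + 3/6 + 4/6 + 3/3 + 2/2 + 3/3 + 1/2 + 2/3 + 2/3 = 6473/280; mean = 6473/280 ÷ 37 = 6473/10360 = 0.624806… → 0.625.

0.625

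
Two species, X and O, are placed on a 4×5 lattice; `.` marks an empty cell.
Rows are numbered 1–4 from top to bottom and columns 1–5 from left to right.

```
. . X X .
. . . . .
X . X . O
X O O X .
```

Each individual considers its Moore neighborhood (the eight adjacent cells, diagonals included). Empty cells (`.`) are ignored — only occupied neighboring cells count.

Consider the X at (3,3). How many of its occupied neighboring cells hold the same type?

1

Occupied neighbors of (3,3): (4,2)=O, (4,3)=O, (4,4)=X.
Same type (X): 1 of 3.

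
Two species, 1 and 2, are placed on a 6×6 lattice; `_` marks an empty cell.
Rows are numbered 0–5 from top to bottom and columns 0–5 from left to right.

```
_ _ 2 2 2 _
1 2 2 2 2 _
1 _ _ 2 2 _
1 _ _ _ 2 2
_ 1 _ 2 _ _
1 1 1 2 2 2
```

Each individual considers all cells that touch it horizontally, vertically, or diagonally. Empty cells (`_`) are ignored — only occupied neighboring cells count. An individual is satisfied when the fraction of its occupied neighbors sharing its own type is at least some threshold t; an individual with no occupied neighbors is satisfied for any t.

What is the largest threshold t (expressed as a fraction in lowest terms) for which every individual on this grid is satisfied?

(0,2)2 4/4
(0,3)2 5/5
(0,4)2 3/3
(1,0)1 1/2
(1,1)2 2/4
(1,2)2 5/5
(1,3)2 7/7
(1,4)2 5/5
(2,0)1 2/3
(2,3)2 5/5
(2,4)2 5/5
(3,0)1 2/2
(3,4)2 4/4
(3,5)2 2/2
(4,1)1 4/4
(4,3)2 3/4
(5,0)1 2/2
(5,1)1 3/3
(5,2)1 2/4
(5,3)2 2/3
(5,4)2 3/3
(5,5)2 1/1
The smallest same-type fraction is 1/2 at (1,0), which reduces to 1/2. Any threshold above that leaves this individual unsatisfied.

1/2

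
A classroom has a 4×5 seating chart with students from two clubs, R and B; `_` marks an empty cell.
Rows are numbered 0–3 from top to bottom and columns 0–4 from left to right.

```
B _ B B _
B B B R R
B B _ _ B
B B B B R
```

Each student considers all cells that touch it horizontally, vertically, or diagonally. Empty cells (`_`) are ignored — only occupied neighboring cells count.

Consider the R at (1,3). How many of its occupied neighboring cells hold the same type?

Occupied neighbors of (1,3): (0,2)=B, (0,3)=B, (1,2)=B, (1,4)=R, (2,4)=B.
Same type (R): 1 of 5.

1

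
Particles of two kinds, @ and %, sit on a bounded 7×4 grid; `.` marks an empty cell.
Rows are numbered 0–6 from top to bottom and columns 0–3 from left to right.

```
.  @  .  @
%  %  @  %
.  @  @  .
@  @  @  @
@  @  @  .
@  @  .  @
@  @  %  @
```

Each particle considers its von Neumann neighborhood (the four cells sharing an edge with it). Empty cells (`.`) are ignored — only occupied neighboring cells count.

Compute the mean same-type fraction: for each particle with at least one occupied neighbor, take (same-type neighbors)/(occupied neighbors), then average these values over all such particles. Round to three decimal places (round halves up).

Row 0: (0,1)@ 0/1 · (0,3)@ 0/1
Row 1: (1,0)% 1/1 · (1,1)% 1/4 · (1,2)@ 1/3 · (1,3)% 0/2
Row 2: (2,1)@ 2/3 · (2,2)@ 3/3
Row 3: (3,0)@ 2/2 · (3,1)@ 4/4 · (3,2)@ 4/4 · (3,3)@ 1/1
Row 4: (4,0)@ 3/3 · (4,1)@ 4/4 · (4,2)@ 2/2
Row 5: (5,0)@ 3/3 · (5,1)@ 3/3 · (5,3)@ 1/1
Row 6: (6,0)@ 2/2 · (6,1)@ 2/3 · (6,2)% 0/2 · (6,3)@ 1/2
Sum over 22 particles: 0/1 + 0/1 + 1/1 + 1/4 + 1/3 + 0/2 + 2/3 + 3/3 + 2/2 + 4/4 + 4/4 + 1/1 + 3/3 + 4/4 + 2/2 + 3/3 + 3/3 + 1/1 + 2/2 + 2/3 + 0/2 + 1/2 = 185/12; mean = 185/12 ÷ 22 = 185/264 = 0.700757… → 0.701.

0.701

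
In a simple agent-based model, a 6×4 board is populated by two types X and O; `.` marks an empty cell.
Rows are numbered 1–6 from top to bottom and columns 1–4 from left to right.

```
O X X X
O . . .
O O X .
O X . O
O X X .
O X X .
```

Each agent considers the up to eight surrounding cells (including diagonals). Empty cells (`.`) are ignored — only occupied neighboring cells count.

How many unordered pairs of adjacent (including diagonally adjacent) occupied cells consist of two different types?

Scan each occupied cell's neighbors to the right and below (and the two forward diagonals) so each pair is counted once.
Row 1: O(1,1)–X(1,2)≠ O(1,1)–O(2,1)= X(1,2)–X(1,3)= X(1,2)–O(2,1)≠ X(1,3)–X(1,4)=  → 2/5 unlike.
Row 2: O(2,1)–O(3,1)= O(2,1)–O(3,2)=  → 0/2 unlike.
Row 3: O(3,1)–O(3,2)= O(3,1)–O(4,1)= O(3,1)–X(4,2)≠ O(3,2)–X(3,3)≠ O(3,2)–X(4,2)≠ O(3,2)–O(4,1)= X(3,3)–O(4,4)≠ X(3,3)–X(4,2)=  → 4/8 unlike.
Row 4: O(4,1)–X(4,2)≠ O(4,1)–O(5,1)= O(4,1)–X(5,2)≠ X(4,2)–X(5,2)= X(4,2)–X(5,3)= X(4,2)–O(5,1)≠ O(4,4)–X(5,3)≠  → 4/7 unlike.
Row 5: O(5,1)–X(5,2)≠ O(5,1)–O(6,1)= O(5,1)–X(6,2)≠ X(5,2)–X(5,3)= X(5,2)–X(6,2)= X(5,2)–X(6,3)= X(5,2)–O(6,1)≠ X(5,3)–X(6,3)= X(5,3)–X(6,2)=  → 3/9 unlike.
Row 6: O(6,1)–X(6,2)≠ X(6,2)–X(6,3)=  → 1/2 unlike.
Total adjacent occupied pairs: 33; unlike-type pairs: 14.

14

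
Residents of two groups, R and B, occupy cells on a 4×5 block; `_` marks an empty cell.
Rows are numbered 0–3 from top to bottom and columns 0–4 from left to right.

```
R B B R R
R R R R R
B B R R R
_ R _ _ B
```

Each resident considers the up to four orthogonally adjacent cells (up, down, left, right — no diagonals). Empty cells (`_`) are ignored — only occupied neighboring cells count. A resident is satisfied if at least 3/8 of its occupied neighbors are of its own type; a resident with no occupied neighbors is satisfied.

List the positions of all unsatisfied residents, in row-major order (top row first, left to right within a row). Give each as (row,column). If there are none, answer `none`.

(0,0)R 1/2 ✓
(0,1)B 1/3 ✗
(0,2)B 1/3 ✗
(0,3)R 2/3 ✓
(0,4)R 2/2 ✓
(1,0)R 2/3 ✓
(1,1)R 2/4 ✓
(1,2)R 3/4 ✓
(1,3)R 4/4 ✓
(1,4)R 3/3 ✓
(2,0)B 1/2 ✓
(2,1)B 1/4 ✗
(2,2)R 2/3 ✓
(2,3)R 3/3 ✓
(2,4)R 2/3 ✓
(3,1)R 0/1 ✗
(3,4)B 0/1 ✗

(0,1), (0,2), (2,1), (3,1), (3,4)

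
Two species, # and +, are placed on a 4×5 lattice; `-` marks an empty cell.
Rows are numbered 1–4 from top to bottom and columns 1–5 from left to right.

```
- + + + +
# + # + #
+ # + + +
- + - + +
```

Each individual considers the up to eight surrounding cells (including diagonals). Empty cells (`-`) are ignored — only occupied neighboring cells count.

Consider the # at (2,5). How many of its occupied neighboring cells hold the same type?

0

Occupied neighbors of (2,5): (1,4)=+, (1,5)=+, (2,4)=+, (3,4)=+, (3,5)=+.
Same type (#): 0 of 5.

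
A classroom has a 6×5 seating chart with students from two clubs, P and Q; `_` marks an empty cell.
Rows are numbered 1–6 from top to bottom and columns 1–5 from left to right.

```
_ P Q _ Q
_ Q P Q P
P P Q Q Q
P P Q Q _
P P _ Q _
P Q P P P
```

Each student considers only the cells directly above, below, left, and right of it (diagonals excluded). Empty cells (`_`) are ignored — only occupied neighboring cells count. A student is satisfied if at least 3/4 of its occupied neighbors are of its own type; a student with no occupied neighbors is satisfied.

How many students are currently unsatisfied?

17

Row 1: (1,2)P 0/2 not · (1,3)Q 0/2 not · (1,5)Q 0/1 not
Row 2: (2,2)Q 0/3 not · (2,3)P 0/4 not · (2,4)Q 1/3 not · (2,5)P 0/3 not
Row 3: (3,1)P 2/2 satisfied · (3,2)P 2/4 not · (3,3)Q 2/4 not · (3,4)Q 4/4 satisfied · (3,5)Q 1/2 not
Row 4: (4,1)P 3/3 satisfied · (4,2)P 3/4 satisfied · (4,3)Q 2/3 not · (4,4)Q 3/3 satisfied
Row 5: (5,1)P 3/3 satisfied · (5,2)P 2/3 not · (5,4)Q 1/2 not
Row 6: (6,1)P 1/2 not · (6,2)Q 0/3 not · (6,3)P 1/2 not · (6,4)P 2/3 not · (6,5)P 1/1 satisfied
Unsatisfied: (1,2), (1,3), (1,5), (2,2), (2,3), (2,4), (2,5), (3,2), (3,3), (3,5), (4,3), (5,2), (5,4), (6,1), (6,2), (6,3), (6,4) — 17 in total.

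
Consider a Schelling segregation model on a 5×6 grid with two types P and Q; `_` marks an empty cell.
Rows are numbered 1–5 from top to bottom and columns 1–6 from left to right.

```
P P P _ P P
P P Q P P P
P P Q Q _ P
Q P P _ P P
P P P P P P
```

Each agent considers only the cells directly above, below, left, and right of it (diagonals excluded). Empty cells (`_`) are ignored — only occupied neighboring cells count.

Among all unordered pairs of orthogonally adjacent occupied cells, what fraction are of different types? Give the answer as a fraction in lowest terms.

Scan each occupied cell's neighbors to the right and below so each pair is counted once.
Row 1: P(1,1)–P(1,2)= P(1,1)–P(2,1)= P(1,2)–P(1,3)= P(1,2)–P(2,2)= P(1,3)–Q(2,3)≠ P(1,5)–P(1,6)= P(1,5)–P(2,5)= P(1,6)–P(2,6)=  → 1/8 unlike.
Row 2: P(2,1)–P(2,2)= P(2,1)–P(3,1)= P(2,2)–Q(2,3)≠ P(2,2)–P(3,2)= Q(2,3)–P(2,4)≠ Q(2,3)–Q(3,3)= P(2,4)–P(2,5)= P(2,4)–Q(3,4)≠ P(2,5)–P(2,6)= P(2,6)–P(3,6)=  → 3/10 unlike.
Row 3: P(3,1)–P(3,2)= P(3,1)–Q(4,1)≠ P(3,2)–Q(3,3)≠ P(3,2)–P(4,2)= Q(3,3)–Q(3,4)= Q(3,3)–P(4,3)≠ P(3,6)–P(4,6)=  → 3/7 unlike.
Row 4: Q(4,1)–P(4,2)≠ Q(4,1)–P(5,1)≠ P(4,2)–P(4,3)= P(4,2)–P(5,2)= P(4,3)–P(5,3)= P(4,5)–P(4,6)= P(4,5)–P(5,5)= P(4,6)–P(5,6)=  → 2/8 unlike.
Row 5: P(5,1)–P(5,2)= P(5,2)–P(5,3)= P(5,3)–P(5,4)= P(5,4)–P(5,5)= P(5,5)–P(5,6)=  → 0/5 unlike.
Total adjacent occupied pairs: 38; unlike-type pairs: 9.
9/38 is already in lowest terms.

9/38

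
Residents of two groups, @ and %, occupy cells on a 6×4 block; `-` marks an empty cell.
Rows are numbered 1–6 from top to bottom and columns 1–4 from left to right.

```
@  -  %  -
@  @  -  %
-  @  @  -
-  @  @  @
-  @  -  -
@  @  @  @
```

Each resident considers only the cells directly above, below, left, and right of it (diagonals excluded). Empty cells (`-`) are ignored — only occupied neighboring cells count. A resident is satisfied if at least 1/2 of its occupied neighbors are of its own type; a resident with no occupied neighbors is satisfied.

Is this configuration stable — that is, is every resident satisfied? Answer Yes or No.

Yes

Row 1: (1,1)@ 1/1 satisfied · (1,3)% 0/0 satisfied
Row 2: (2,1)@ 2/2 satisfied · (2,2)@ 2/2 satisfied · (2,4)% 0/0 satisfied
Row 3: (3,2)@ 3/3 satisfied · (3,3)@ 2/2 satisfied
Row 4: (4,2)@ 3/3 satisfied · (4,3)@ 3/3 satisfied · (4,4)@ 1/1 satisfied
Row 5: (5,2)@ 2/2 satisfied
Row 6: (6,1)@ 1/1 satisfied · (6,2)@ 3/3 satisfied · (6,3)@ 2/2 satisfied · (6,4)@ 1/1 satisfied
All meet the threshold, so the configuration is stable.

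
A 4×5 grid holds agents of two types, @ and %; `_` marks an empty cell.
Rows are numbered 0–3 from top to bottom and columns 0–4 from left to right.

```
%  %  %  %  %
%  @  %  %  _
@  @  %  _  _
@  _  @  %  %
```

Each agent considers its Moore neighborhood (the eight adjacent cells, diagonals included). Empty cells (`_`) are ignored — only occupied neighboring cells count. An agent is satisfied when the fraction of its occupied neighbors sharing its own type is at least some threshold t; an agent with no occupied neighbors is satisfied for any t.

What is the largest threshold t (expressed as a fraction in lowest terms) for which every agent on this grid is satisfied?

1/4

(0,0)% 2/3
(0,1)% 4/5
(0,2)% 4/5
(0,3)% 4/4
(0,4)% 2/2
(1,0)% 2/5
(1,1)@ 2/8
(1,2)% 5/7
(1,3)% 5/5
(2,0)@ 3/4
(2,1)@ 4/7
(2,2)% 3/6
(3,0)@ 2/2
(3,2)@ 1/3
(3,3)% 2/3
(3,4)% 1/1
The smallest same-type fraction is 2/8 at (1,1), which reduces to 1/4. Any threshold above that leaves this agent unsatisfied.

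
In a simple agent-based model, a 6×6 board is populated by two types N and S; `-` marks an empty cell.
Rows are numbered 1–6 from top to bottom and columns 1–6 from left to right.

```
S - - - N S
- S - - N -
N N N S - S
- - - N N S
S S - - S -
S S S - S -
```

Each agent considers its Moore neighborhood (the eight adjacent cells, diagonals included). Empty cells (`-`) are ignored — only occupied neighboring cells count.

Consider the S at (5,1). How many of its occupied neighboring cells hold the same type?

Occupied neighbors of (5,1): (5,2)=S, (6,1)=S, (6,2)=S.
Same type (S): 3 of 3.

3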